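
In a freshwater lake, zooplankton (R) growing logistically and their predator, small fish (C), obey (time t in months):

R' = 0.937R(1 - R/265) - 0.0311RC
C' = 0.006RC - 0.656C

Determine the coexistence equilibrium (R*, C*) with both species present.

From dC/dt = 0 with C > 0: 0.006R* = 0.656, so R* = 109.
Substitute into dR/dt = 0: 0.937(1 - 109/265) = 0.0311C*.
The bracket is 0.587, giving C* = 0.55/0.0311 = 17.7.

R* ≈ 109, C* ≈ 17.7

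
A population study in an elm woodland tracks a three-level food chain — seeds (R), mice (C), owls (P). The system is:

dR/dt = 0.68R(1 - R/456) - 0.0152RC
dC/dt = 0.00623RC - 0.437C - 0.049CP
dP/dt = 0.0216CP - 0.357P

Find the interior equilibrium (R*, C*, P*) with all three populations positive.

R* ≈ 288, C* ≈ 16.5, P* ≈ 27.6

From dP/dt = 0: 0.0216C* = 0.357, so C* = 16.5.
From dR/dt = 0: 0.68(1 - R*/456) = 0.0152·16.5, giving R* = 456·(1 - 0.369) = 288.
From dC/dt = 0: 0.00623·288 - 0.437 = 0.049P*, so P* = 1.35/0.049 = 27.6.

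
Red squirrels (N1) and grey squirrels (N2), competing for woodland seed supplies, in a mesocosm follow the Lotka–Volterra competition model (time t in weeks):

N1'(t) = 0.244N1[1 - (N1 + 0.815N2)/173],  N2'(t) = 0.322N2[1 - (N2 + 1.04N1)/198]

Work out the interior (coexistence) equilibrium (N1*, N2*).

Setting both brackets to zero gives the nullclines N1 + 0.815N2 = 173 and 1.04N1 + N2 = 198.
Substituting N2 = 198 - 1.04N1 into the first: N1(1 - 0.815·1.04) = 173 - 0.815·198.
So N1* = 11.6/0.152 = 76.3, and then N2* = 198 - 1.04·76.3 = 119.

N1* ≈ 76.3, N2* ≈ 119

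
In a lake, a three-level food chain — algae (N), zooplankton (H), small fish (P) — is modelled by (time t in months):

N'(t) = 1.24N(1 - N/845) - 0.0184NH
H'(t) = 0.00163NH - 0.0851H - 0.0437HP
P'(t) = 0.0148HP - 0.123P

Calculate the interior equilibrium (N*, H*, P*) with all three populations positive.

N* ≈ 741, H* ≈ 8.31, P* ≈ 25.7

From dP/dt = 0: 0.0148H* = 0.123, so H* = 8.31.
From dN/dt = 0: 1.24(1 - N*/845) = 0.0184·8.31, giving N* = 845·(1 - 0.123) = 741.
From dH/dt = 0: 0.00163·741 - 0.0851 = 0.0437P*, so P* = 1.12/0.0437 = 25.7.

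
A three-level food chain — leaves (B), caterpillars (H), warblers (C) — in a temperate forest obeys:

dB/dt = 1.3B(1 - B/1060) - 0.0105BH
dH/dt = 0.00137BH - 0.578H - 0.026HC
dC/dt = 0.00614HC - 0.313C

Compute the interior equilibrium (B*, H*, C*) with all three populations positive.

From dC/dt = 0: 0.00614H* = 0.313, so H* = 51.
From dB/dt = 0: 1.3(1 - B*/1060) = 0.0105·51, giving B* = 1060·(1 - 0.412) = 624.
From dH/dt = 0: 0.00137·624 - 0.578 = 0.026C*, so C* = 0.276/0.026 = 10.6.

B* ≈ 624, H* ≈ 51, C* ≈ 10.6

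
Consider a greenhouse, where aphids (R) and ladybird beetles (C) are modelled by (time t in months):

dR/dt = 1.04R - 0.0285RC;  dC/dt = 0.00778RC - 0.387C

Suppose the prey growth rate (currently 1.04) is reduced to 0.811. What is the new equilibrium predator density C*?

At the interior fixed point, setting dR/dt = 0 with R > 0 fixes C* = (prey growth rate)/(RC coefficient) — independent of the other coefficients.
With the change, C* = 0.811/0.0285 = 28.5; it falls from 36.5.

C* ≈ 28.5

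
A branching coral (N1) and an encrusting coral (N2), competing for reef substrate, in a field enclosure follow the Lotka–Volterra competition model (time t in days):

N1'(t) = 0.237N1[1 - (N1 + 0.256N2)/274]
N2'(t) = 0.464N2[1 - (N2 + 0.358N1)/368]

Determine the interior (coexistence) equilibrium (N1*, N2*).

N1* ≈ 198, N2* ≈ 297

Setting both brackets to zero gives the nullclines N1 + 0.256N2 = 274 and 0.358N1 + N2 = 368.
Substituting N2 = 368 - 0.358N1 into the first: N1(1 - 0.256·0.358) = 274 - 0.256·368.
So N1* = 180/0.908 = 198, and then N2* = 368 - 0.358·198 = 297.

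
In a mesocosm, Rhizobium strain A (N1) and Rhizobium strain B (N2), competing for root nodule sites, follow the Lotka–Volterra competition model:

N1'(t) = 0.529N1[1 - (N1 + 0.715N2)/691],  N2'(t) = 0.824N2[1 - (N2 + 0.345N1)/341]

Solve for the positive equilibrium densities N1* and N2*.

Setting both brackets to zero gives the nullclines N1 + 0.715N2 = 691 and 0.345N1 + N2 = 341.
Substituting N2 = 341 - 0.345N1 into the first: N1(1 - 0.715·0.345) = 691 - 0.715·341.
So N1* = 447/0.753 = 594, and then N2* = 341 - 0.345·594 = 136.

N1* ≈ 594, N2* ≈ 136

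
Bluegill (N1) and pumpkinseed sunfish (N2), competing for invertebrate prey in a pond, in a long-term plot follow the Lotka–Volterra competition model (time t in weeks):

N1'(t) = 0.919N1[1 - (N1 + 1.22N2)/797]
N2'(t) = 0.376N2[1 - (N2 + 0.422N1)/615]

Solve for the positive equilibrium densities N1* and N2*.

N1* ≈ 96.3, N2* ≈ 574

Setting both brackets to zero gives the nullclines N1 + 1.22N2 = 797 and 0.422N1 + N2 = 615.
Substituting N2 = 615 - 0.422N1 into the first: N1(1 - 1.22·0.422) = 797 - 1.22·615.
So N1* = 46.7/0.485 = 96.3, and then N2* = 615 - 0.422·96.3 = 574.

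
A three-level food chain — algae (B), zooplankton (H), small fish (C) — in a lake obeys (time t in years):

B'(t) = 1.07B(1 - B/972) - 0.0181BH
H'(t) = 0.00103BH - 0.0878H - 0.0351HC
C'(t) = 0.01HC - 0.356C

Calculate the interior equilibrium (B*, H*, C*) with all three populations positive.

B* ≈ 387, H* ≈ 35.6, C* ≈ 8.84

From dC/dt = 0: 0.01H* = 0.356, so H* = 35.6.
From dB/dt = 0: 1.07(1 - B*/972) = 0.0181·35.6, giving B* = 972·(1 - 0.602) = 387.
From dH/dt = 0: 0.00103·387 - 0.0878 = 0.0351C*, so C* = 0.31/0.0351 = 8.84.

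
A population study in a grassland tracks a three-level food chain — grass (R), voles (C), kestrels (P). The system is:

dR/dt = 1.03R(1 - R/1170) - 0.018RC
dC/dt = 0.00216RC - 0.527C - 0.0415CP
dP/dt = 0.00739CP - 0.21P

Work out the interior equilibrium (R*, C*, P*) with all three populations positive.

From dP/dt = 0: 0.00739C* = 0.21, so C* = 28.4.
From dR/dt = 0: 1.03(1 - R*/1170) = 0.018·28.4, giving R* = 1170·(1 - 0.497) = 589.
From dC/dt = 0: 0.00216·589 - 0.527 = 0.0415P*, so P* = 0.745/0.0415 = 18.

R* ≈ 589, C* ≈ 28.4, P* ≈ 18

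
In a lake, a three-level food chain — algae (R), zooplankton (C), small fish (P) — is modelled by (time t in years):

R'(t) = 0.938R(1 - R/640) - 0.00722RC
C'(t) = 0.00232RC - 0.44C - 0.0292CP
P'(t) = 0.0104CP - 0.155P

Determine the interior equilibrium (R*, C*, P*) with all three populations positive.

From dP/dt = 0: 0.0104C* = 0.155, so C* = 14.9.
From dR/dt = 0: 0.938(1 - R*/640) = 0.00722·14.9, giving R* = 640·(1 - 0.115) = 567.
From dC/dt = 0: 0.00232·567 - 0.44 = 0.0292P*, so P* = 0.874/0.0292 = 29.9.

R* ≈ 567, C* ≈ 14.9, P* ≈ 29.9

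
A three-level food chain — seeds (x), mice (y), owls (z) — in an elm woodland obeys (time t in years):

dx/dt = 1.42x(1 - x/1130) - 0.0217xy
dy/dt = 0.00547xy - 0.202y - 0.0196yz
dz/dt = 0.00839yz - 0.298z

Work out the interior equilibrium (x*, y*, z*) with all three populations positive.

From dz/dt = 0: 0.00839y* = 0.298, so y* = 35.5.
From dx/dt = 0: 1.42(1 - x*/1130) = 0.0217·35.5, giving x* = 1130·(1 - 0.543) = 517.
From dy/dt = 0: 0.00547·517 - 0.202 = 0.0196z*, so z* = 2.62/0.0196 = 134.

x* ≈ 517, y* ≈ 35.5, z* ≈ 134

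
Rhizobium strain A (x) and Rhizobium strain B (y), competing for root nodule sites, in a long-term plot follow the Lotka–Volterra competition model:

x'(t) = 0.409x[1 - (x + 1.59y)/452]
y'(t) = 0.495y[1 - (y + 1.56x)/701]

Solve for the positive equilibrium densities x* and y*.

x* ≈ 448, y* ≈ 2.78

Setting both brackets to zero gives the nullclines x + 1.59y = 452 and 1.56x + y = 701.
Substituting y = 701 - 1.56x into the first: x(1 - 1.59·1.56) = 452 - 1.59·701.
So x* = -663/-1.48 = 448, and then y* = 701 - 1.56·448 = 2.78.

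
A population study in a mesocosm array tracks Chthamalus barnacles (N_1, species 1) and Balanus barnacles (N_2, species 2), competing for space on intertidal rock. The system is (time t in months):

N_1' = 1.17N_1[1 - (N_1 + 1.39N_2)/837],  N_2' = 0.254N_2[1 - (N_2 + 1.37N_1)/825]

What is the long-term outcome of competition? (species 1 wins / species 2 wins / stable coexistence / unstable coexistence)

unstable coexistence (outcome depends on initial conditions)

Compare the nullcline intercepts: K1/α12 = 837/1.39 = 602 < K2 = 825; K2/α21 = 825/1.37 = 602 < K1 = 837.
Since both are reversed, neither can invade when rare; the interior point is a saddle.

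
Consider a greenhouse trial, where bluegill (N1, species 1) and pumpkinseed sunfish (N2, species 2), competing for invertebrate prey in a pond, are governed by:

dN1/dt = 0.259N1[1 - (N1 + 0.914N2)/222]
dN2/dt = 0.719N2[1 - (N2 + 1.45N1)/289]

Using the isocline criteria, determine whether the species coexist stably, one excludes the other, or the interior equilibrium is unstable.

unstable coexistence (outcome depends on initial conditions)

Compare the nullcline intercepts: K1/α12 = 222/0.914 = 243 < K2 = 289; K2/α21 = 289/1.45 = 199 < K1 = 222.
Since both are reversed, neither can invade when rare; the interior point is a saddle.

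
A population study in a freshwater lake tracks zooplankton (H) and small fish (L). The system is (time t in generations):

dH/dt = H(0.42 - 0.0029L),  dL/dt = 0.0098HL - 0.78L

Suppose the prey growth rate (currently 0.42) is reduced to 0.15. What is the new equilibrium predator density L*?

L* ≈ 51.7

At the interior fixed point, setting dH/dt = 0 with H > 0 fixes L* = (prey growth rate)/(HL coefficient) — independent of the other coefficients.
With the change, L* = 0.15/0.0029 = 51.7; it falls from 145.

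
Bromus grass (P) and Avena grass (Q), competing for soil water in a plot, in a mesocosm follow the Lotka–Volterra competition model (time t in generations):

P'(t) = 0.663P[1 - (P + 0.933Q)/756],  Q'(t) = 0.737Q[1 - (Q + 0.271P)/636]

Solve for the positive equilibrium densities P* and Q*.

P* ≈ 218, Q* ≈ 577

Setting both brackets to zero gives the nullclines P + 0.933Q = 756 and 0.271P + Q = 636.
Substituting Q = 636 - 0.271P into the first: P(1 - 0.933·0.271) = 756 - 0.933·636.
So P* = 163/0.747 = 218, and then Q* = 636 - 0.271·218 = 577.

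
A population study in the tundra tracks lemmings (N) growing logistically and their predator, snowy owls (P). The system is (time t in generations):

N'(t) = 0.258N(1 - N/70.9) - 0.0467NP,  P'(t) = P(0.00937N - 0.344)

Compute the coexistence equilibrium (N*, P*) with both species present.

From dP/dt = 0 with P > 0: 0.00937N* = 0.344, so N* = 36.7.
Substitute into dN/dt = 0: 0.258(1 - 36.7/70.9) = 0.0467P*.
The bracket is 0.482, giving P* = 0.124/0.0467 = 2.66.

N* ≈ 36.7, P* ≈ 2.66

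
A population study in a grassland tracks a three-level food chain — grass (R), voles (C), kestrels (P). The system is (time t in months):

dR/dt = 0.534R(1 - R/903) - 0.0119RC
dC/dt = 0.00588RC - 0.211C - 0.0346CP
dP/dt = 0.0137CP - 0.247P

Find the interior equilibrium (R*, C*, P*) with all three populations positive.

R* ≈ 540, C* ≈ 18, P* ≈ 85.7

From dP/dt = 0: 0.0137C* = 0.247, so C* = 18.
From dR/dt = 0: 0.534(1 - R*/903) = 0.0119·18, giving R* = 903·(1 - 0.402) = 540.
From dC/dt = 0: 0.00588·540 - 0.211 = 0.0346P*, so P* = 2.97/0.0346 = 85.7.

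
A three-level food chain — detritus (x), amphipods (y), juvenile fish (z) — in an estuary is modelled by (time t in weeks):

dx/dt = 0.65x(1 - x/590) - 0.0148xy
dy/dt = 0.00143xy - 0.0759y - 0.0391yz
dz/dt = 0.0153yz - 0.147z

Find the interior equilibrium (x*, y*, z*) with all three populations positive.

x* ≈ 461, y* ≈ 9.61, z* ≈ 14.9

From dz/dt = 0: 0.0153y* = 0.147, so y* = 9.61.
From dx/dt = 0: 0.65(1 - x*/590) = 0.0148·9.61, giving x* = 590·(1 - 0.219) = 461.
From dy/dt = 0: 0.00143·461 - 0.0759 = 0.0391z*, so z* = 0.583/0.0391 = 14.9.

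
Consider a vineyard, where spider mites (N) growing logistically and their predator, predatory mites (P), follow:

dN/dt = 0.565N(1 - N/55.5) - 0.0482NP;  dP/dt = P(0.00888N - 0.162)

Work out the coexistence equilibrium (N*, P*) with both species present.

N* ≈ 18.2, P* ≈ 7.87

From dP/dt = 0 with P > 0: 0.00888N* = 0.162, so N* = 18.2.
Substitute into dN/dt = 0: 0.565(1 - 18.2/55.5) = 0.0482P*.
The bracket is 0.671, giving P* = 0.379/0.0482 = 7.87.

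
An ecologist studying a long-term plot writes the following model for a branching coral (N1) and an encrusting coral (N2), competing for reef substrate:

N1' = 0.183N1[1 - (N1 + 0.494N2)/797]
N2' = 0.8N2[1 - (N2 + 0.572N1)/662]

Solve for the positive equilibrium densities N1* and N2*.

Setting both brackets to zero gives the nullclines N1 + 0.494N2 = 797 and 0.572N1 + N2 = 662.
Substituting N2 = 662 - 0.572N1 into the first: N1(1 - 0.494·0.572) = 797 - 0.494·662.
So N1* = 470/0.717 = 655, and then N2* = 662 - 0.572·655 = 287.

N1* ≈ 655, N2* ≈ 287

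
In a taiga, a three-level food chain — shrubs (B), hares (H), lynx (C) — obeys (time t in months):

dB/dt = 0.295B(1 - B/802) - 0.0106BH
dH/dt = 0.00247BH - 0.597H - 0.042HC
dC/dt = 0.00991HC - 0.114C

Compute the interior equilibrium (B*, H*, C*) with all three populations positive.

B* ≈ 470, H* ≈ 11.5, C* ≈ 13.5

From dC/dt = 0: 0.00991H* = 0.114, so H* = 11.5.
From dB/dt = 0: 0.295(1 - B*/802) = 0.0106·11.5, giving B* = 802·(1 - 0.413) = 470.
From dH/dt = 0: 0.00247·470 - 0.597 = 0.042C*, so C* = 0.565/0.042 = 13.5.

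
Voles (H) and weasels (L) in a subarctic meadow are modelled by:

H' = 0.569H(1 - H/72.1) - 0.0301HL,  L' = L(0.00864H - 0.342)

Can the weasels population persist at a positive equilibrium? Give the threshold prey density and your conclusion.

Threshold H = 39.6; K > 39.6, so yes, the predator persists.

The predator equation gives dL/dt > 0 only when H > 0.342/0.00864 = 39.6.
Without the predator, H → K = 72.1. Since 72.1 > 39.6, the predator can invade and persist.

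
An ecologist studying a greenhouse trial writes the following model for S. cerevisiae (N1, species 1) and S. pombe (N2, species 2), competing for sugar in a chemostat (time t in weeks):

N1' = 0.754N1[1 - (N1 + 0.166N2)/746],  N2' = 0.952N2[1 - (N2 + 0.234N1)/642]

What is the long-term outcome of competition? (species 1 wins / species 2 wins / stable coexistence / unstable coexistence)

Compare the nullcline intercepts: K1/α12 = 746/0.166 = 4490 > K2 = 642; K2/α21 = 642/0.234 = 2740 > K1 = 746.
Since both inequalities hold, each species can invade when rare, so the interior equilibrium is stable.

stable coexistence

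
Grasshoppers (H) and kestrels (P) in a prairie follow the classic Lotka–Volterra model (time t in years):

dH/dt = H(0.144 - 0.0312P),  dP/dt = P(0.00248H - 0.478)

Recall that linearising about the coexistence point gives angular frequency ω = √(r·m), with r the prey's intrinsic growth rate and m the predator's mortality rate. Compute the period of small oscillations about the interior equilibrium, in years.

T ≈ 23.9 years

Here r = 0.144 and m = 0.478, so r·m = 0.0688.
ω = √0.0688 = 0.262 per year, hence T = 2π/ω ≈ 23.9 years.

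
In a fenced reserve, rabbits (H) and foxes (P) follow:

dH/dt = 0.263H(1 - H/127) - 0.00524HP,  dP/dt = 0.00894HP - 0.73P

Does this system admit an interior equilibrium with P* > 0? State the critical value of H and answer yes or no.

Threshold H = 81.7; K > 81.7, so yes, the predator persists.

The predator equation gives dP/dt > 0 only when H > 0.73/0.00894 = 81.7.
Without the predator, H → K = 127. Since 127 > 81.7, the predator can invade and persist.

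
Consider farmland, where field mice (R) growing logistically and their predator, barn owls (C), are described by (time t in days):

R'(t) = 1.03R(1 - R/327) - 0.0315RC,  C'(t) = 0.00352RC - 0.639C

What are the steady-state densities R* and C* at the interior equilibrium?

From dC/dt = 0 with C > 0: 0.00352R* = 0.639, so R* = 182.
Substitute into dR/dt = 0: 1.03(1 - 182/327) = 0.0315C*.
The bracket is 0.445, giving C* = 0.458/0.0315 = 14.5.

R* ≈ 182, C* ≈ 14.5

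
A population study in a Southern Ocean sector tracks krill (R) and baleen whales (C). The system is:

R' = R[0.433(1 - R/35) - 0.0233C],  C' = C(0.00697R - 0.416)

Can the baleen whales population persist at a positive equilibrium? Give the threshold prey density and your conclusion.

The predator equation gives dC/dt > 0 only when R > 0.416/0.00697 = 59.7.
Without the predator, R → K = 35. Since 35 < 59.7, the predator cannot invade.

Threshold R = 59.7; K < 59.7, so no, the predator goes extinct.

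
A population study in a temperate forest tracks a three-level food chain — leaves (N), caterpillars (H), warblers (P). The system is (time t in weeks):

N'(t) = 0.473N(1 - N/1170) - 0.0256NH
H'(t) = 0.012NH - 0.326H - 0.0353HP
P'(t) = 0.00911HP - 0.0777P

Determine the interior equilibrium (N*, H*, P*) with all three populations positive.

N* ≈ 630, H* ≈ 8.53, P* ≈ 205

From dP/dt = 0: 0.00911H* = 0.0777, so H* = 8.53.
From dN/dt = 0: 0.473(1 - N*/1170) = 0.0256·8.53, giving N* = 1170·(1 - 0.462) = 630.
From dH/dt = 0: 0.012·630 - 0.326 = 0.0353P*, so P* = 7.23/0.0353 = 205.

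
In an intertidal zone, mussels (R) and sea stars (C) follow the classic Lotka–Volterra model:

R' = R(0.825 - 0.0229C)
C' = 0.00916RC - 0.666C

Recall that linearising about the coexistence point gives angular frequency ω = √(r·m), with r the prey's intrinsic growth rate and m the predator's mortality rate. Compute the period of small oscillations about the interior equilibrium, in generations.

T ≈ 8.48 generations

Here r = 0.825 and m = 0.666, so r·m = 0.549.
ω = √0.549 = 0.741 per generation, hence T = 2π/ω ≈ 8.48 generations.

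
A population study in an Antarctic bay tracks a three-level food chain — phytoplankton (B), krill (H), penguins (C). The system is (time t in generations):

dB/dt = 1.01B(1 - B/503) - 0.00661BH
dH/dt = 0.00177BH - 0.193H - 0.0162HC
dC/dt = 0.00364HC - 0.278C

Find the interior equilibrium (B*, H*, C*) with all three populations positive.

From dC/dt = 0: 0.00364H* = 0.278, so H* = 76.4.
From dB/dt = 0: 1.01(1 - B*/503) = 0.00661·76.4, giving B* = 503·(1 - 0.5) = 252.
From dH/dt = 0: 0.00177·252 - 0.193 = 0.0162C*, so C* = 0.252/0.0162 = 15.6.

B* ≈ 252, H* ≈ 76.4, C* ≈ 15.6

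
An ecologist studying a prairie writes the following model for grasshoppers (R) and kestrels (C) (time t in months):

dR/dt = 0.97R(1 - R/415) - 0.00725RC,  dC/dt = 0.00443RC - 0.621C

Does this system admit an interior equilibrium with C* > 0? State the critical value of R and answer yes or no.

The predator equation gives dC/dt > 0 only when R > 0.621/0.00443 = 140.
Without the predator, R → K = 415. Since 415 > 140, the predator can invade and persist.

Threshold R = 140; K > 140, so yes, the predator persists.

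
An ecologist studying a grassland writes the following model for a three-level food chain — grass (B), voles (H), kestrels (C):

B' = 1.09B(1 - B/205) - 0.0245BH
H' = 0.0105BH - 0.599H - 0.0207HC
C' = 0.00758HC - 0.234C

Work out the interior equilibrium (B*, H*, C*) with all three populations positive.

From dC/dt = 0: 0.00758H* = 0.234, so H* = 30.9.
From dB/dt = 0: 1.09(1 - B*/205) = 0.0245·30.9, giving B* = 205·(1 - 0.694) = 62.8.
From dH/dt = 0: 0.0105·62.8 - 0.599 = 0.0207C*, so C* = 0.0599/0.0207 = 2.89.

B* ≈ 62.8, H* ≈ 30.9, C* ≈ 2.89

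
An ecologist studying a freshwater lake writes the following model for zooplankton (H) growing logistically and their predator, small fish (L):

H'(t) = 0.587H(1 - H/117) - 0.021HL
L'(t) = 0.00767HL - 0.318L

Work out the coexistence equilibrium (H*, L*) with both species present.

H* ≈ 41.5, L* ≈ 18

From dL/dt = 0 with L > 0: 0.00767H* = 0.318, so H* = 41.5.
Substitute into dH/dt = 0: 0.587(1 - 41.5/117) = 0.021L*.
The bracket is 0.646, giving L* = 0.379/0.021 = 18.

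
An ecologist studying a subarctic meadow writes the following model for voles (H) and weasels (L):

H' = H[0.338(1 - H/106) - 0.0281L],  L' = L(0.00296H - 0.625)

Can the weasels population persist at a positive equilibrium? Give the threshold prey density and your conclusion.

Threshold H = 211; K < 211, so no, the predator goes extinct.

The predator equation gives dL/dt > 0 only when H > 0.625/0.00296 = 211.
Without the predator, H → K = 106. Since 106 < 211, the predator cannot invade.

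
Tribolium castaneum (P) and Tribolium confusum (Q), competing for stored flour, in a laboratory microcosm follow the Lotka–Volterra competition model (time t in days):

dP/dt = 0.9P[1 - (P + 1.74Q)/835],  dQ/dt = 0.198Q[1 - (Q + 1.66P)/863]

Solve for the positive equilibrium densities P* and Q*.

Setting both brackets to zero gives the nullclines P + 1.74Q = 835 and 1.66P + Q = 863.
Substituting Q = 863 - 1.66P into the first: P(1 - 1.74·1.66) = 835 - 1.74·863.
So P* = -667/-1.89 = 353, and then Q* = 863 - 1.66·353 = 277.

P* ≈ 353, Q* ≈ 277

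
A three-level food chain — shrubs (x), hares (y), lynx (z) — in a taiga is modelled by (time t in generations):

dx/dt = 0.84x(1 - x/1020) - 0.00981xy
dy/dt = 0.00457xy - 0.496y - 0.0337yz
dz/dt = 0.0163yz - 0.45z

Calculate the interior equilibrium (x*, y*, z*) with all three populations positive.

x* ≈ 691, y* ≈ 27.6, z* ≈ 79

From dz/dt = 0: 0.0163y* = 0.45, so y* = 27.6.
From dx/dt = 0: 0.84(1 - x*/1020) = 0.00981·27.6, giving x* = 1020·(1 - 0.322) = 691.
From dy/dt = 0: 0.00457·691 - 0.496 = 0.0337z*, so z* = 2.66/0.0337 = 79.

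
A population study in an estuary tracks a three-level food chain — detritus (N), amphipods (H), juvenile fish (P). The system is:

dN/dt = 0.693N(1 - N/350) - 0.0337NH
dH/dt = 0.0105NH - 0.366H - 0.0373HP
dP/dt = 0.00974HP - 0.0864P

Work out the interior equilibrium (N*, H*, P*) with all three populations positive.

From dP/dt = 0: 0.00974H* = 0.0864, so H* = 8.87.
From dN/dt = 0: 0.693(1 - N*/350) = 0.0337·8.87, giving N* = 350·(1 - 0.431) = 199.
From dH/dt = 0: 0.0105·199 - 0.366 = 0.0373P*, so P* = 1.72/0.0373 = 46.2.

N* ≈ 199, H* ≈ 8.87, P* ≈ 46.2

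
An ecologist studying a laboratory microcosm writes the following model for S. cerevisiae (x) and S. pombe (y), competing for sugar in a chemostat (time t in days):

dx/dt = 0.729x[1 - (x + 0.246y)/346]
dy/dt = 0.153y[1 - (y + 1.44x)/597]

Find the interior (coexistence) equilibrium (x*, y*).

x* ≈ 308, y* ≈ 153

Setting both brackets to zero gives the nullclines x + 0.246y = 346 and 1.44x + y = 597.
Substituting y = 597 - 1.44x into the first: x(1 - 0.246·1.44) = 346 - 0.246·597.
So x* = 199/0.646 = 308, and then y* = 597 - 1.44·308 = 153.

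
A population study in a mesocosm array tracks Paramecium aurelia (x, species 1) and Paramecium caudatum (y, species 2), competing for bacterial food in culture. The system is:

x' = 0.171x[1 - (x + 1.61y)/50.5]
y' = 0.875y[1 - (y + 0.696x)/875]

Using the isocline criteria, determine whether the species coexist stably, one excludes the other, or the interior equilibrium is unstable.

Compare the nullcline intercepts: K1/α12 = 50.5/1.61 = 31.4 < K2 = 875; K2/α21 = 875/0.696 = 1260 > K1 = 50.5.
Since the inequalities point opposite ways, species 2 can invade but species 1 cannot.

species 2 excludes species 1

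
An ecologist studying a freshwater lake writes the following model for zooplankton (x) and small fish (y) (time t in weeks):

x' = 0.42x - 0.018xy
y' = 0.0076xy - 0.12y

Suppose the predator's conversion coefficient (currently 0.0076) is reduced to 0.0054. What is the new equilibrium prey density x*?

At the interior fixed point, setting dy/dt = 0 with y > 0 fixes x* = (predator death rate)/(xy coefficient) — independent of the other coefficients.
With the change, x* = 0.12/0.0054 = 22.2; it rises from 15.8.

x* ≈ 22.2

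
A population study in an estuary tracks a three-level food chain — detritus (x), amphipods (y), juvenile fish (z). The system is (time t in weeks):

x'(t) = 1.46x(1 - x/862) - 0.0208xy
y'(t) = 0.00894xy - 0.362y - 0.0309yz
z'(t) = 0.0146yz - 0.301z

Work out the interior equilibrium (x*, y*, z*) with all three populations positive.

From dz/dt = 0: 0.0146y* = 0.301, so y* = 20.6.
From dx/dt = 0: 1.46(1 - x*/862) = 0.0208·20.6, giving x* = 862·(1 - 0.294) = 609.
From dy/dt = 0: 0.00894·609 - 0.362 = 0.0309z*, so z* = 5.08/0.0309 = 164.

x* ≈ 609, y* ≈ 20.6, z* ≈ 164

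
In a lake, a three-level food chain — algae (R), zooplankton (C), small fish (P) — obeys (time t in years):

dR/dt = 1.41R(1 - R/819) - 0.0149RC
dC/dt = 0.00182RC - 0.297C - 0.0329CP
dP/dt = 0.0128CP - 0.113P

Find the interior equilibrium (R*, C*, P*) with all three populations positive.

R* ≈ 743, C* ≈ 8.83, P* ≈ 32.1

From dP/dt = 0: 0.0128C* = 0.113, so C* = 8.83.
From dR/dt = 0: 1.41(1 - R*/819) = 0.0149·8.83, giving R* = 819·(1 - 0.0933) = 743.
From dC/dt = 0: 0.00182·743 - 0.297 = 0.0329P*, so P* = 1.05/0.0329 = 32.1.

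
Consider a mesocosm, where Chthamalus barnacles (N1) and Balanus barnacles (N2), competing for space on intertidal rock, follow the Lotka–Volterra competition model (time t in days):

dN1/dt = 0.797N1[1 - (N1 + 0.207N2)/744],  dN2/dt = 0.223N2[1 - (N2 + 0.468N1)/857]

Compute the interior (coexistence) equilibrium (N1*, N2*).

N1* ≈ 627, N2* ≈ 563

Setting both brackets to zero gives the nullclines N1 + 0.207N2 = 744 and 0.468N1 + N2 = 857.
Substituting N2 = 857 - 0.468N1 into the first: N1(1 - 0.207·0.468) = 744 - 0.207·857.
So N1* = 567/0.903 = 627, and then N2* = 857 - 0.468·627 = 563.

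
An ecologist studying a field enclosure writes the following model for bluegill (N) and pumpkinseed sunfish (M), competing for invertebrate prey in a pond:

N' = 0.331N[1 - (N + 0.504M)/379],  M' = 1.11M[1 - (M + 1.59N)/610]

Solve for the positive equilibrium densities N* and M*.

N* ≈ 360, M* ≈ 37.2

Setting both brackets to zero gives the nullclines N + 0.504M = 379 and 1.59N + M = 610.
Substituting M = 610 - 1.59N into the first: N(1 - 0.504·1.59) = 379 - 0.504·610.
So N* = 71.6/0.199 = 360, and then M* = 610 - 1.59·360 = 37.2.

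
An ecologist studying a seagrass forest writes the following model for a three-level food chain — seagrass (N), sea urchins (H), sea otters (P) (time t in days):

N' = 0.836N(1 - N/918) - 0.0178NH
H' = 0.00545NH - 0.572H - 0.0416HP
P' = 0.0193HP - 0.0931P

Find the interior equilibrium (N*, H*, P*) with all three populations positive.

N* ≈ 824, H* ≈ 4.82, P* ≈ 94.2

From dP/dt = 0: 0.0193H* = 0.0931, so H* = 4.82.
From dN/dt = 0: 0.836(1 - N*/918) = 0.0178·4.82, giving N* = 918·(1 - 0.103) = 824.
From dH/dt = 0: 0.00545·824 - 0.572 = 0.0416P*, so P* = 3.92/0.0416 = 94.2.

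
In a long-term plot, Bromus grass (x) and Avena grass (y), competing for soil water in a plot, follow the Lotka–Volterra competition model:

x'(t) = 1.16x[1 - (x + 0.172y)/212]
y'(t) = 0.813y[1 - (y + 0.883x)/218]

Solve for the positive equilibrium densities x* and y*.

x* ≈ 206, y* ≈ 36.3

Setting both brackets to zero gives the nullclines x + 0.172y = 212 and 0.883x + y = 218.
Substituting y = 218 - 0.883x into the first: x(1 - 0.172·0.883) = 212 - 0.172·218.
So x* = 175/0.848 = 206, and then y* = 218 - 0.883·206 = 36.3.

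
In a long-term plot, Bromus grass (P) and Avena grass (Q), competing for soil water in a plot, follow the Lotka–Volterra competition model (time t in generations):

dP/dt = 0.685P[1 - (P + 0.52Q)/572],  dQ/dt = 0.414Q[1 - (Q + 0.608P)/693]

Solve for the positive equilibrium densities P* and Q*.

Setting both brackets to zero gives the nullclines P + 0.52Q = 572 and 0.608P + Q = 693.
Substituting Q = 693 - 0.608P into the first: P(1 - 0.52·0.608) = 572 - 0.52·693.
So P* = 212/0.684 = 309, and then Q* = 693 - 0.608·309 = 505.

P* ≈ 309, Q* ≈ 505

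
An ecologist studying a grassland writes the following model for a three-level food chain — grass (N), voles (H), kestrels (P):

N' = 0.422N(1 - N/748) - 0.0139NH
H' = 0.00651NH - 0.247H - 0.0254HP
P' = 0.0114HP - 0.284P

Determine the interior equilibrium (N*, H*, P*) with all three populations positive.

N* ≈ 134, H* ≈ 24.9, P* ≈ 24.7

From dP/dt = 0: 0.0114H* = 0.284, so H* = 24.9.
From dN/dt = 0: 0.422(1 - N*/748) = 0.0139·24.9, giving N* = 748·(1 - 0.821) = 134.
From dH/dt = 0: 0.00651·134 - 0.247 = 0.0254P*, so P* = 0.627/0.0254 = 24.7.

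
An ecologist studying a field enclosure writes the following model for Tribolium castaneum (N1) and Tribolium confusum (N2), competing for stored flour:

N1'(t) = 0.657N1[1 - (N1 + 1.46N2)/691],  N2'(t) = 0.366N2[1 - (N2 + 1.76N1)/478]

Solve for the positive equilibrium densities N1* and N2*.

N1* ≈ 4.38, N2* ≈ 470

Setting both brackets to zero gives the nullclines N1 + 1.46N2 = 691 and 1.76N1 + N2 = 478.
Substituting N2 = 478 - 1.76N1 into the first: N1(1 - 1.46·1.76) = 691 - 1.46·478.
So N1* = -6.88/-1.57 = 4.38, and then N2* = 478 - 1.76·4.38 = 470.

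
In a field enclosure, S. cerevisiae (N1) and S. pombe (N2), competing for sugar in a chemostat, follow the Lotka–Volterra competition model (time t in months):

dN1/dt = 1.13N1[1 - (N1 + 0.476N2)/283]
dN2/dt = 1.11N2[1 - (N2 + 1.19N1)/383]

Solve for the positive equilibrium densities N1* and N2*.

N1* ≈ 232, N2* ≈ 107

Setting both brackets to zero gives the nullclines N1 + 0.476N2 = 283 and 1.19N1 + N2 = 383.
Substituting N2 = 383 - 1.19N1 into the first: N1(1 - 0.476·1.19) = 283 - 0.476·383.
So N1* = 101/0.434 = 232, and then N2* = 383 - 1.19·232 = 107.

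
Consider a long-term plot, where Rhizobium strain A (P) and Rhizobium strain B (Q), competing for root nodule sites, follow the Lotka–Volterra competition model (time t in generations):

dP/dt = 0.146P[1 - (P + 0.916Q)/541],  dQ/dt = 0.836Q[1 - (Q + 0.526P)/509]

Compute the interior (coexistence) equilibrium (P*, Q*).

P* ≈ 144, Q* ≈ 433

Setting both brackets to zero gives the nullclines P + 0.916Q = 541 and 0.526P + Q = 509.
Substituting Q = 509 - 0.526P into the first: P(1 - 0.916·0.526) = 541 - 0.916·509.
So P* = 74.8/0.518 = 144, and then Q* = 509 - 0.526·144 = 433.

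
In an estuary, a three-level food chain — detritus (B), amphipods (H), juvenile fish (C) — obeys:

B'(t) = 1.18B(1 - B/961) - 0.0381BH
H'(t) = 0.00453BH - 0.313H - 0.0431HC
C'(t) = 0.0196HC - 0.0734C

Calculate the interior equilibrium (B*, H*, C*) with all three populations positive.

From dC/dt = 0: 0.0196H* = 0.0734, so H* = 3.74.
From dB/dt = 0: 1.18(1 - B*/961) = 0.0381·3.74, giving B* = 961·(1 - 0.121) = 845.
From dH/dt = 0: 0.00453·845 - 0.313 = 0.0431C*, so C* = 3.51/0.0431 = 81.5.

B* ≈ 845, H* ≈ 3.74, C* ≈ 81.5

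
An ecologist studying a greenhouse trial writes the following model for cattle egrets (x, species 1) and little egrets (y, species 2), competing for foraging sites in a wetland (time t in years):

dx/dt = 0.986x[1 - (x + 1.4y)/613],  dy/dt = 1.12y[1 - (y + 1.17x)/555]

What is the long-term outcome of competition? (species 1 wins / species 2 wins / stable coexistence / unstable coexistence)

Compare the nullcline intercepts: K1/α12 = 613/1.4 = 438 < K2 = 555; K2/α21 = 555/1.17 = 474 < K1 = 613.
Since both are reversed, neither can invade when rare; the interior point is a saddle.

unstable coexistence (outcome depends on initial conditions)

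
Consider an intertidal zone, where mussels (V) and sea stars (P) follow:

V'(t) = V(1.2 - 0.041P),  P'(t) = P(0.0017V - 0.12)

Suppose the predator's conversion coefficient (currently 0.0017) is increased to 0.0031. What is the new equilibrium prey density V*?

At the interior fixed point, setting dP/dt = 0 with P > 0 fixes V* = (predator death rate)/(VP coefficient) — independent of the other coefficients.
With the change, V* = 0.12/0.0031 = 38.7; it falls from 70.6.

V* ≈ 38.7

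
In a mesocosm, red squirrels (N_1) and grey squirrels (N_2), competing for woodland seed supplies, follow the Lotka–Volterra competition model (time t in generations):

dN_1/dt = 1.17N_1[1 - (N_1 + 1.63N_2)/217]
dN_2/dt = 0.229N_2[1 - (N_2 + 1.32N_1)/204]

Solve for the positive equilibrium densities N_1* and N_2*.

Setting both brackets to zero gives the nullclines N_1 + 1.63N_2 = 217 and 1.32N_1 + N_2 = 204.
Substituting N_2 = 204 - 1.32N_1 into the first: N_1(1 - 1.63·1.32) = 217 - 1.63·204.
So N_1* = -116/-1.15 = 100, and then N_2* = 204 - 1.32·100 = 71.6.

N_1* ≈ 100, N_2* ≈ 71.6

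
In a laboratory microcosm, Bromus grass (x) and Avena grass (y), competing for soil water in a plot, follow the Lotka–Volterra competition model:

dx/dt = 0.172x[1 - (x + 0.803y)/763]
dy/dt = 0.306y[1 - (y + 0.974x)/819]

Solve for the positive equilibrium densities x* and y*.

Setting both brackets to zero gives the nullclines x + 0.803y = 763 and 0.974x + y = 819.
Substituting y = 819 - 0.974x into the first: x(1 - 0.803·0.974) = 763 - 0.803·819.
So x* = 105/0.218 = 483, and then y* = 819 - 0.974·483 = 348.

x* ≈ 483, y* ≈ 348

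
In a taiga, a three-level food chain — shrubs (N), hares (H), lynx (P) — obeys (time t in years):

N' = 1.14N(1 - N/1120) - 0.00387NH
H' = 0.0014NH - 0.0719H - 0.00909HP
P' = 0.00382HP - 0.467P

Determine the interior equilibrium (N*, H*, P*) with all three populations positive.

From dP/dt = 0: 0.00382H* = 0.467, so H* = 122.
From dN/dt = 0: 1.14(1 - N*/1120) = 0.00387·122, giving N* = 1120·(1 - 0.415) = 655.
From dH/dt = 0: 0.0014·655 - 0.0719 = 0.00909P*, so P* = 0.845/0.00909 = 93.

N* ≈ 655, H* ≈ 122, P* ≈ 93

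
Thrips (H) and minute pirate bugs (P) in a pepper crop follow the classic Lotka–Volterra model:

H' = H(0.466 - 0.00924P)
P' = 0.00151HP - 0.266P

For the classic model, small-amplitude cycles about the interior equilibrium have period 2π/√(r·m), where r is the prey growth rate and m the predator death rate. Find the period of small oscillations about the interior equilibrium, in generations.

Here r = 0.466 and m = 0.266, so r·m = 0.124.
ω = √0.124 = 0.352 per generation, hence T = 2π/ω ≈ 17.8 generations.

T ≈ 17.8 generations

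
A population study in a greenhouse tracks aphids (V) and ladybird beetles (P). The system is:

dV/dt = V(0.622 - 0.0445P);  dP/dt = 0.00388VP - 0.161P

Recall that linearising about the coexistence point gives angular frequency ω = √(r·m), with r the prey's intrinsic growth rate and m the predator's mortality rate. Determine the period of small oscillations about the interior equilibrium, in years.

Here r = 0.622 and m = 0.161, so r·m = 0.1.
ω = √0.1 = 0.316 per year, hence T = 2π/ω ≈ 19.9 years.

T ≈ 19.9 years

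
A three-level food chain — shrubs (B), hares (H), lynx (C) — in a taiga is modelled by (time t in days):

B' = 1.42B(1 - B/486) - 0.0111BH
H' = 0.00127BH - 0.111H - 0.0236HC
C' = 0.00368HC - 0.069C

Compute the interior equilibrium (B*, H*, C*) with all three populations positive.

From dC/dt = 0: 0.00368H* = 0.069, so H* = 18.8.
From dB/dt = 0: 1.42(1 - B*/486) = 0.0111·18.8, giving B* = 486·(1 - 0.147) = 415.
From dH/dt = 0: 0.00127·415 - 0.111 = 0.0236C*, so C* = 0.416/0.0236 = 17.6.

B* ≈ 415, H* ≈ 18.8, C* ≈ 17.6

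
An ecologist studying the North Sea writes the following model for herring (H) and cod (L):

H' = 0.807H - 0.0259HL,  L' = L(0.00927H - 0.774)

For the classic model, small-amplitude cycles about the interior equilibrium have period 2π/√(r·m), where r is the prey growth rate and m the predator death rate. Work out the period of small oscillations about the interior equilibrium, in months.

Here r = 0.807 and m = 0.774, so r·m = 0.625.
ω = √0.625 = 0.79 per month, hence T = 2π/ω ≈ 7.95 months.

T ≈ 7.95 months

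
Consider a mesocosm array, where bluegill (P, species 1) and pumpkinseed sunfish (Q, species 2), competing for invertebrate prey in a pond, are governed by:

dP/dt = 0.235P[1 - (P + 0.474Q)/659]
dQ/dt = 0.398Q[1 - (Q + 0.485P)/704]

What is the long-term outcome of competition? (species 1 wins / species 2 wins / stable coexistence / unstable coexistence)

Compare the nullcline intercepts: K1/α12 = 659/0.474 = 1390 > K2 = 704; K2/α21 = 704/0.485 = 1450 > K1 = 659.
Since both inequalities hold, each species can invade when rare, so the interior equilibrium is stable.

stable coexistence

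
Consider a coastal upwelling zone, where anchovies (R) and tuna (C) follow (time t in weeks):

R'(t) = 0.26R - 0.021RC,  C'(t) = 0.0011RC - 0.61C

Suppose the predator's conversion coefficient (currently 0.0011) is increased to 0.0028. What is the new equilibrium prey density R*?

At the interior fixed point, setting dC/dt = 0 with C > 0 fixes R* = (predator death rate)/(RC coefficient) — independent of the other coefficients.
With the change, R* = 0.61/0.0028 = 218; it falls from 555.

R* ≈ 218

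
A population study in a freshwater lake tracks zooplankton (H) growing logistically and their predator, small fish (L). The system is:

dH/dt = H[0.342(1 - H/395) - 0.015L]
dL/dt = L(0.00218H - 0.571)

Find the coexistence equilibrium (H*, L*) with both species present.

From dL/dt = 0 with L > 0: 0.00218H* = 0.571, so H* = 262.
Substitute into dH/dt = 0: 0.342(1 - 262/395) = 0.015L*.
The bracket is 0.337, giving L* = 0.115/0.015 = 7.68.

H* ≈ 262, L* ≈ 7.68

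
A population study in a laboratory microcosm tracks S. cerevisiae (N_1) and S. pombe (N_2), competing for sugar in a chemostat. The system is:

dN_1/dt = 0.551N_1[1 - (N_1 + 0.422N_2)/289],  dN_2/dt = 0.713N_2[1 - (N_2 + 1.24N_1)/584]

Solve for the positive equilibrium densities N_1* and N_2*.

N_1* ≈ 89.3, N_2* ≈ 473

Setting both brackets to zero gives the nullclines N_1 + 0.422N_2 = 289 and 1.24N_1 + N_2 = 584.
Substituting N_2 = 584 - 1.24N_1 into the first: N_1(1 - 0.422·1.24) = 289 - 0.422·584.
So N_1* = 42.6/0.477 = 89.3, and then N_2* = 584 - 1.24·89.3 = 473.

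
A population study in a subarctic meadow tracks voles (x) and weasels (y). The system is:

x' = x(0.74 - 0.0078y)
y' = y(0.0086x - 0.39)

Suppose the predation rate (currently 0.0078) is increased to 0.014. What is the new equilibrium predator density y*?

y* ≈ 52.9

At the interior fixed point, setting dx/dt = 0 with x > 0 fixes y* = (prey growth rate)/(xy coefficient) — independent of the other coefficients.
With the change, y* = 0.74/0.014 = 52.9; it falls from 94.9.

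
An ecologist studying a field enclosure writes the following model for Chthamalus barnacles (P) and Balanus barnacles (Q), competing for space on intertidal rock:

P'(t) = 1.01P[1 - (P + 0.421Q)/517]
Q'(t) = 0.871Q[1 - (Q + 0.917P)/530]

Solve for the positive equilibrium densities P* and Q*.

Setting both brackets to zero gives the nullclines P + 0.421Q = 517 and 0.917P + Q = 530.
Substituting Q = 530 - 0.917P into the first: P(1 - 0.421·0.917) = 517 - 0.421·530.
So P* = 294/0.614 = 479, and then Q* = 530 - 0.917·479 = 91.1.

P* ≈ 479, Q* ≈ 91.1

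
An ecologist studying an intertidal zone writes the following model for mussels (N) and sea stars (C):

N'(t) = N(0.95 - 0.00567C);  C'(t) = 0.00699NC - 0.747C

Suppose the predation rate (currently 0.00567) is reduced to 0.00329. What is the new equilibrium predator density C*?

C* ≈ 289

At the interior fixed point, setting dN/dt = 0 with N > 0 fixes C* = (prey growth rate)/(NC coefficient) — independent of the other coefficients.
With the change, C* = 0.95/0.00329 = 289; it rises from 168.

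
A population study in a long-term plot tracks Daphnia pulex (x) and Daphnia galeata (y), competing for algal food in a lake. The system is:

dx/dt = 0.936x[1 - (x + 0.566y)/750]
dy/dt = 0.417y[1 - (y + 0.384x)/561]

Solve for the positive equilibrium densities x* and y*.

x* ≈ 553, y* ≈ 349

Setting both brackets to zero gives the nullclines x + 0.566y = 750 and 0.384x + y = 561.
Substituting y = 561 - 0.384x into the first: x(1 - 0.566·0.384) = 750 - 0.566·561.
So x* = 432/0.783 = 553, and then y* = 561 - 0.384·553 = 349.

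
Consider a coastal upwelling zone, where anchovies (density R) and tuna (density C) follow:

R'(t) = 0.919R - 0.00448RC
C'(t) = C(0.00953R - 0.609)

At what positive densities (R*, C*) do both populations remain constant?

Set dC/dt = 0 with C > 0: 0.00953R - 0.609 = 0, so R* = 0.609/0.00953 = 63.9.
Set dR/dt = 0 with R > 0: 0.919 - 0.00448C = 0, so C* = 0.919/0.00448 = 205.

R* ≈ 63.9, C* ≈ 205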